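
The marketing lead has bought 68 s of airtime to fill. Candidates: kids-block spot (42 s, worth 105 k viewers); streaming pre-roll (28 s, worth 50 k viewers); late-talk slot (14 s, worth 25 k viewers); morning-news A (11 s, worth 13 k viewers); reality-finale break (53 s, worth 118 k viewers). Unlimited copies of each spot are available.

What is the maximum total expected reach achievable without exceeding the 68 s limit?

143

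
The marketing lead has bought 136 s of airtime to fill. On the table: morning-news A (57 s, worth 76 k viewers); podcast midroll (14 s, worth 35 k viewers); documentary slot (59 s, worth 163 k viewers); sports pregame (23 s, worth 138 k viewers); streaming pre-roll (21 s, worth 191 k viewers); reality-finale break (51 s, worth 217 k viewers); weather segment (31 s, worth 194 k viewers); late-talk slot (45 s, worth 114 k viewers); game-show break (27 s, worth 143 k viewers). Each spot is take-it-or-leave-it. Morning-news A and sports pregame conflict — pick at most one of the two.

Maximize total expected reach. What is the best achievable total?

745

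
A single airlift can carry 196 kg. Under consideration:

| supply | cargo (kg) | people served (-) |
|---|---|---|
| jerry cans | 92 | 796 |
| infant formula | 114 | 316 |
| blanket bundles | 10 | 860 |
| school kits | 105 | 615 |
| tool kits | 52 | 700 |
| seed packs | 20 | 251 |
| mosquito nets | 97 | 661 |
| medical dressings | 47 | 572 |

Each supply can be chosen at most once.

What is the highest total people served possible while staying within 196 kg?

The ratio heuristic lands on blanket bundles + tool kits + seed packs + medical dressings (2383) but leaves 67 kg idle.
Dropping medical dressings frees 47 kg; slotting in jerry cans (92 kg) lifts the total to 2607 at 174 kg.
The spare 22 kg is too small for any remaining supply, and no exchange beats 2607.

2607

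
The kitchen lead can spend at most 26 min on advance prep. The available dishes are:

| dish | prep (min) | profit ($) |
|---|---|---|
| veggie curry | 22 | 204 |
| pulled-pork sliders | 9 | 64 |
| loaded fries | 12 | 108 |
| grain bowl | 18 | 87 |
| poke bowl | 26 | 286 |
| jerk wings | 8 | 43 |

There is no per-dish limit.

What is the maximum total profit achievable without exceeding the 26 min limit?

Poke bowl uses 26 of the 26 min and totals 286.
Nothing else within 26 min beats 286.

286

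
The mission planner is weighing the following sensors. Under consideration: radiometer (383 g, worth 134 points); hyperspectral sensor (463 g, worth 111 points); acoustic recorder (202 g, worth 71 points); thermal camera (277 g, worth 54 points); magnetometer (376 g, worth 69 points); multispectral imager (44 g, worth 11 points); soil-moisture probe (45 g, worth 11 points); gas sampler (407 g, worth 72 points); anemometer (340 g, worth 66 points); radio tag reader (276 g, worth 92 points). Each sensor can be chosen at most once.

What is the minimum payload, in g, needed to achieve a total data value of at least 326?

Minimise g subject to total data value ≥ 326.
radiometer + hyperspectral sensor + acoustic recorder + multispectral imager: 327 data value at 1092 g.
No combination under 1092 g hits 326.

1092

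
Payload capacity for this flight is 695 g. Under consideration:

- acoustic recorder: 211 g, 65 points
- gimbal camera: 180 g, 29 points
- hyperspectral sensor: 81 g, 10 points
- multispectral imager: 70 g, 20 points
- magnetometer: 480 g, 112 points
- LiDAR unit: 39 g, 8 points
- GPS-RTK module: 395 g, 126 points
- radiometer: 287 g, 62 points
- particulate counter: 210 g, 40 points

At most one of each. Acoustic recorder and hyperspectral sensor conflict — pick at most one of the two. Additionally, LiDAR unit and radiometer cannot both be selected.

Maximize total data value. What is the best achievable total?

211

The ratio ordering already packs tightly: acoustic recorder + multispectral imager + GPS-RTK module, 676 g, 211.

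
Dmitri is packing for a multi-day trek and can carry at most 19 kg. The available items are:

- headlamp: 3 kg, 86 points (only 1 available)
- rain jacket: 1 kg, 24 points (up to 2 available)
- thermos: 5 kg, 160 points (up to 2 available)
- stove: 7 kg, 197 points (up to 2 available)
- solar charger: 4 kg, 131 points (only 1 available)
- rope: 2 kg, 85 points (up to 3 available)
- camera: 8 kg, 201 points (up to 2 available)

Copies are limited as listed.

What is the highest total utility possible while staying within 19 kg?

Density check — rope 42.50, solar charger 32.75, thermos 32.00, headlamp 28.67 are the best per kg.
Taking the top-ratio items first gives headlamp + rain jacket + thermos + solar charger + 3×rope for 656 (19 kg).
The 5 kg tied up in rain jacket and solar charger is better spent on thermos — total rises to 661 (19 kg).
No other feasible combination exceeds 661.

661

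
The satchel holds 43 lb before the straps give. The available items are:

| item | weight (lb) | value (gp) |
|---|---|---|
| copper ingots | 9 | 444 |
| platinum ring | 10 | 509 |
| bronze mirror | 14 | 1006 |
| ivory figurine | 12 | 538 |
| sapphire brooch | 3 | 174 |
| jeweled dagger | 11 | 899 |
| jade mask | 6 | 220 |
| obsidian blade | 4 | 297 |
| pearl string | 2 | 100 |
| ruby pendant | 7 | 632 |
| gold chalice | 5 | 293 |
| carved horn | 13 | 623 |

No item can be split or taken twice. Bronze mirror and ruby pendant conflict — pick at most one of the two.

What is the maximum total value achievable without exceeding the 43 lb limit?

2939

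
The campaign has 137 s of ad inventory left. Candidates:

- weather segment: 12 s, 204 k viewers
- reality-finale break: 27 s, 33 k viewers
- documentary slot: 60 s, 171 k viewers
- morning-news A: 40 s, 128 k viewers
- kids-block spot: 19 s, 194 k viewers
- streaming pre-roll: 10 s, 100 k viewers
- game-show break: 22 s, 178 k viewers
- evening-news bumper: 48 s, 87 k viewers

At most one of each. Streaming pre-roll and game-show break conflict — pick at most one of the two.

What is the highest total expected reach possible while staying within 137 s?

747

Taking weather segment + documentary slot + kids-block spot + game-show break: 113 s used, 747 in expected reach.
Every other selection either busts 137 s or breaks a pairing rule or fails to beat 747.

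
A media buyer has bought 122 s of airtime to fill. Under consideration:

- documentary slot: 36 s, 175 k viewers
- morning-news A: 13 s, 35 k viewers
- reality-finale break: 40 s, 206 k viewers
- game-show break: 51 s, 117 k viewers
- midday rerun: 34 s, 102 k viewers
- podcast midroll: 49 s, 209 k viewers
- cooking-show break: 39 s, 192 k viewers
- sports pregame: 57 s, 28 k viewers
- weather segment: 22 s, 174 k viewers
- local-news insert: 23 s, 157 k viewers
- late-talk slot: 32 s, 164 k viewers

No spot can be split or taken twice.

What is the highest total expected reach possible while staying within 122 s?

712

A density-first pass picks reality-finale break + weather segment + local-news insert + late-talk slot — 701 at 117 s.
The 32 s tied up in late-talk slot is better spent on documentary slot — total rises to 712 (121 s).
The closest alternative, reality-finale break + weather segment + local-news insert + late-talk slot, reaches only 701.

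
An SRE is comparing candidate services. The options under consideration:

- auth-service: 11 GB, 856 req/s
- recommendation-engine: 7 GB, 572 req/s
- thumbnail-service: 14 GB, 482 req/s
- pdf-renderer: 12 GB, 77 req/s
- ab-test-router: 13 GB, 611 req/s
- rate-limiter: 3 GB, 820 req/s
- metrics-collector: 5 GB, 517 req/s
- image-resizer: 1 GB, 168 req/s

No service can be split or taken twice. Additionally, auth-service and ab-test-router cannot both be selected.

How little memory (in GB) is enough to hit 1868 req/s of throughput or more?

15

Look for the lowest-memory combination reaching 1868.
recommendation-engine + rate-limiter + metrics-collector reaches 1909 using 15 GB.
No combination under 15 GB hits 1868.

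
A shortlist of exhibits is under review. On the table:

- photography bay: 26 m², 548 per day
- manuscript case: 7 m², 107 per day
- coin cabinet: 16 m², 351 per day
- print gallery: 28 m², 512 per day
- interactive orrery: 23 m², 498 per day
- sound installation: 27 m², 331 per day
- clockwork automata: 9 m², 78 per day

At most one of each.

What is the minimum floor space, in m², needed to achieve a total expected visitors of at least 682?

39

Need the lightest bundle worth ≥ 682.
coin cabinet + interactive orrery: 849 expected visitors at 39 m².
No combination under 39 m² hits 682.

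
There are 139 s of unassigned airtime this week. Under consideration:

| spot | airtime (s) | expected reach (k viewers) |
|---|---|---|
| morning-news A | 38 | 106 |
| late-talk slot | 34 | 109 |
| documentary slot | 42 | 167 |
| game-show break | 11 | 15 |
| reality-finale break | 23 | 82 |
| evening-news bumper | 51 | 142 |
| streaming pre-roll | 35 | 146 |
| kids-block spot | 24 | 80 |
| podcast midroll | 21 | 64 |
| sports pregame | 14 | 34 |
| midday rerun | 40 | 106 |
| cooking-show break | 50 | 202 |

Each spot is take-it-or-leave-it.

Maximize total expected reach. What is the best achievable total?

531

Taking the top-ratio spots first gives documentary slot + game-show break + streaming pre-roll + cooking-show break for 530 (138 s).
The 46 s tied up in game-show break and streaming pre-roll is better spent on reality-finale break + kids-block spot — total rises to 531 (139 s).
Runner-up documentary slot + game-show break + streaming pre-roll + cooking-show break tops out at 530.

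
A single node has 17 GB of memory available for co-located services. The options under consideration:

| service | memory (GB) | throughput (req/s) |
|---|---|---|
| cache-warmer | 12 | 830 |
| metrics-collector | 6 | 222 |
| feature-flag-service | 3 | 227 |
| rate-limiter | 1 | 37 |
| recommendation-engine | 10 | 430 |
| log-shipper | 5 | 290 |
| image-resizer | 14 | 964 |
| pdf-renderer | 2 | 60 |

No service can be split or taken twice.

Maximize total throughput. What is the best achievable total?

1191

By throughput per GB: feature-flag-service 75.67, cache-warmer 69.17, image-resizer 68.86 lead.
Filling by ratio: cache-warmer + feature-flag-service + rate-limiter for 1094, with 1 GB left unused.
The 13 GB tied up in cache-warmer and rate-limiter is better spent on image-resizer — total rises to 1191 (17 GB).
That's the maximum — no swap from here does better than 1191.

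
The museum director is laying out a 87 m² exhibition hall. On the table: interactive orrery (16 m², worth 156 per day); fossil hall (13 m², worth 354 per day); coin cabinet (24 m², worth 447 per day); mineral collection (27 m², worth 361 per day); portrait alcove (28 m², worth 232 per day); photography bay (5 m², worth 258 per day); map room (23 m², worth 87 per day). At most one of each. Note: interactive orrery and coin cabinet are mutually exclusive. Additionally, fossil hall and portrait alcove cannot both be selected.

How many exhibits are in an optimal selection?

Best achievable expected visitors is 1420.
fossil hall + coin cabinet + mineral collection + photography bay hits 1420 at 69 m².
Every optimal selection uses 4 exhibits.

4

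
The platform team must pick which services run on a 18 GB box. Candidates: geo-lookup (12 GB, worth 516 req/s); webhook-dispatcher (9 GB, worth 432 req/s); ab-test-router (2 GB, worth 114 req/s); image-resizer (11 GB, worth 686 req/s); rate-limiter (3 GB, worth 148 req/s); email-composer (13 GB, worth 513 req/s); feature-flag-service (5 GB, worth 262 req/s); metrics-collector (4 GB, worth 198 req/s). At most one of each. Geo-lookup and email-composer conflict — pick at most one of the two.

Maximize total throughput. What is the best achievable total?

Taking ab-test-router + image-resizer + feature-flag-service: 18 GB used, 1062 in throughput.

1062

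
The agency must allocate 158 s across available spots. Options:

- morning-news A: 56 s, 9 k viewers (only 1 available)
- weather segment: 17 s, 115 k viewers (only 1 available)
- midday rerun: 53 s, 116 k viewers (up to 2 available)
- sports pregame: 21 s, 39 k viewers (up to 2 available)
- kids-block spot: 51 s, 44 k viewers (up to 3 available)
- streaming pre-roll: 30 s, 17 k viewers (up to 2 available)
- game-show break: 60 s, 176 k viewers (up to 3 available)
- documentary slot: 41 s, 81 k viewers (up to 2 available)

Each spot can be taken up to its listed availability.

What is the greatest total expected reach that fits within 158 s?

By expected reach per s: weather segment 6.76, game-show break 2.93, midday rerun 2.19 lead.
The ratio ordering already packs tightly: weather segment + sports pregame + 2×game-show break, 158 s, 506.
That's the maximum — no swap from here does better than 506.

506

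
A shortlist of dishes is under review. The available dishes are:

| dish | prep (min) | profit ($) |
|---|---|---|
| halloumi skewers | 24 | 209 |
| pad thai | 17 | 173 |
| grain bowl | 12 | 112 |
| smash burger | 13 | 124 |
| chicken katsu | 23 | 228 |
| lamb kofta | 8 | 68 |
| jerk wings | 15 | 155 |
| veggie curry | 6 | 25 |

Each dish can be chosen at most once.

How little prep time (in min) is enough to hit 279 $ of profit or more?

Minimise min subject to total profit ≥ 279.
smash burger + jerk wings reaches 279 using 28 min.
Below 28 min the best achievable stays under 279.

28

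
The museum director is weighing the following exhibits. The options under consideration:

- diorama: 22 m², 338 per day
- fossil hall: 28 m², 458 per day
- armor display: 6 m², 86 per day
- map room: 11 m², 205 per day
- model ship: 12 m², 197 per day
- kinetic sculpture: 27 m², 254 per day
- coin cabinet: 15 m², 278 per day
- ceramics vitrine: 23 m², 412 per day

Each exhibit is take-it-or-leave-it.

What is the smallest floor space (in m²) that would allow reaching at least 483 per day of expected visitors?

Need the lightest bundle worth ≥ 483.
map room + coin cabinet: 483 expected visitors at 26 m².
No combination under 26 m² hits 483.

26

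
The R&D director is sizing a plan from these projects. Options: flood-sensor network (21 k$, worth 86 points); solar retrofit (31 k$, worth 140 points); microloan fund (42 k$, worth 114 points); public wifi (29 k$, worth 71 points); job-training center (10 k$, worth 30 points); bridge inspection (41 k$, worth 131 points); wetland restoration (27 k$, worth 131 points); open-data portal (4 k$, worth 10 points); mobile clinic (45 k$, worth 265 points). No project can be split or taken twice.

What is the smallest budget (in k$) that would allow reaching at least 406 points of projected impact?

76

Minimise k$ subject to total projected impact ≥ 406.
wetland restoration + open-data portal + mobile clinic reaches 406 using 76 k$.
Any bundle with less than 76 k$ falls short of 406.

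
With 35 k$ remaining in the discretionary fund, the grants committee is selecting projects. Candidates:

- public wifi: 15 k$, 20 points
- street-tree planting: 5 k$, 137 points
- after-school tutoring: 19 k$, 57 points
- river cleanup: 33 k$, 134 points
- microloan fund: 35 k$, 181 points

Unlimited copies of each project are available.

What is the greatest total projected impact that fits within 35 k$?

Best packing: 7×street-tree planting — 35 k$, 959 total.

959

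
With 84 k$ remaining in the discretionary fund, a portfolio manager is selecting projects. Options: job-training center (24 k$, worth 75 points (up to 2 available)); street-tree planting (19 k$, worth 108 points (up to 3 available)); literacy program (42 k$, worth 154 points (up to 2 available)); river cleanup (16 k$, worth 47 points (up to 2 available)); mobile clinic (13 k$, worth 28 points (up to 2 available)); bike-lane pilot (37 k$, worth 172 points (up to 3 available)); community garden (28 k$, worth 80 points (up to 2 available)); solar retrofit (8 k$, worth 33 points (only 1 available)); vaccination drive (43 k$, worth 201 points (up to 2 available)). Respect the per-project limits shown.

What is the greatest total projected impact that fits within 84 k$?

A density-first pass picks 3×street-tree planting + river cleanup + solar retrofit — 404 at 81 k$.
Replace street-tree planting and river cleanup with bike-lane pilot: the trade gains 17 net, giving 421 at 83 k$.
That's the maximum — no swap from here does better than 421.

421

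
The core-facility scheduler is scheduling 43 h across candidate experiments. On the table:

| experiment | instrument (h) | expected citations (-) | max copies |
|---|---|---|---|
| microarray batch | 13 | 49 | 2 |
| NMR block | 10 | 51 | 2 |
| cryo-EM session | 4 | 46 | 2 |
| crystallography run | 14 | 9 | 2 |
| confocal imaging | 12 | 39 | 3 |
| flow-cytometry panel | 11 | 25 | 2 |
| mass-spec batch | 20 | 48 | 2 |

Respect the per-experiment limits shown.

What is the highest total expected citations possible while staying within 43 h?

243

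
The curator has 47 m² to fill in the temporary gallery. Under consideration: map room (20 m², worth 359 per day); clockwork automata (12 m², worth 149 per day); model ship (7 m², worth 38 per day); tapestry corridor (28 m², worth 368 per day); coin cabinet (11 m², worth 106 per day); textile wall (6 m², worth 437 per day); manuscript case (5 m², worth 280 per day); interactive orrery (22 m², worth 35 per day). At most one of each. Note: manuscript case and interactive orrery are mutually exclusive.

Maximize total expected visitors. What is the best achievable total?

Ranking by ratio (expected visitors/m²): textile wall 72.83, manuscript case 56.00, map room 17.95.
The ratio ordering already packs tightly: map room + clockwork automata + textile wall + manuscript case, 43 m², 1225.
That's the maximum — no feasible swap from here does better than 1225.

1225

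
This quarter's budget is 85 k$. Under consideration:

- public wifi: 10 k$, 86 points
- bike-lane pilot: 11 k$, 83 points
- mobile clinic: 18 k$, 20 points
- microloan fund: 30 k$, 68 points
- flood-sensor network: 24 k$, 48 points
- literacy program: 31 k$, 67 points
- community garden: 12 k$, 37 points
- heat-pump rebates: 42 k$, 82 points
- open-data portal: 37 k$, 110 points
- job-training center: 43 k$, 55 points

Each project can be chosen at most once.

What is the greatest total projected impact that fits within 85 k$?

327

By projected impact per k$: public wifi 8.60, bike-lane pilot 7.55, community garden 3.08 lead.
Greedy by ratio would take public wifi + bike-lane pilot + community garden + open-data portal: 70 k$ used, total 316.
The 12 k$ tied up in community garden is better spent on flood-sensor network — total rises to 327 (82 k$).
Next best is public wifi + bike-lane pilot + community garden + open-data portal at 316 (70 k$) — short by 11.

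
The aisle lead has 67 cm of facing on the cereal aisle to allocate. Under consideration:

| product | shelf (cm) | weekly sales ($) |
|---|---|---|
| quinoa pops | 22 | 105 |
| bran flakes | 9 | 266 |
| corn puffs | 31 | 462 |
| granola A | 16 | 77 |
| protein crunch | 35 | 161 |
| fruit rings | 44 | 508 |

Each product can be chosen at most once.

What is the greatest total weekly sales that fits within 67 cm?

833

Ranking by ratio (weekly sales/cm): bran flakes 29.56, corn puffs 14.90, fruit rings 11.55, granola A 4.81.
Taking the top-ratio products first gives bran flakes + corn puffs + granola A for 805 (56 cm).
Replace granola A with quinoa pops: the trade gains 28 net, giving 833 at 62 cm.
The closest alternative, bran flakes + corn puffs + granola A, reaches only 805.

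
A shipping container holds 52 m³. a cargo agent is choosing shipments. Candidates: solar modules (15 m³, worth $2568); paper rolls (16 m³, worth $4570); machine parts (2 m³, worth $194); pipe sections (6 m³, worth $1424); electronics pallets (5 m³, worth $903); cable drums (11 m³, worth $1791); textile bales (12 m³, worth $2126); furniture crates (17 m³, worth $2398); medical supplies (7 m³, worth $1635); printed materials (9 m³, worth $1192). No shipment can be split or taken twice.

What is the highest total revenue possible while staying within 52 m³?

11546

Taking the top-ratio shipments first gives paper rolls + machine parts + pipe sections + electronics pallets + textile bales + medical supplies for 10852 (48 m³).
Replace machine parts and electronics pallets with cable drums: the trade gains 694 net, giving 11546 at 52 m³.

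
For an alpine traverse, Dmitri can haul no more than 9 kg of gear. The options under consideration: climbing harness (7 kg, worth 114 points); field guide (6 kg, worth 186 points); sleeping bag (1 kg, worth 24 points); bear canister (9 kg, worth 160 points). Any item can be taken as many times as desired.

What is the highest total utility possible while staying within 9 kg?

Best packing: field guide + 3×sleeping bag — 9 kg, 258 total.
No other feasible combination exceeds 258.

258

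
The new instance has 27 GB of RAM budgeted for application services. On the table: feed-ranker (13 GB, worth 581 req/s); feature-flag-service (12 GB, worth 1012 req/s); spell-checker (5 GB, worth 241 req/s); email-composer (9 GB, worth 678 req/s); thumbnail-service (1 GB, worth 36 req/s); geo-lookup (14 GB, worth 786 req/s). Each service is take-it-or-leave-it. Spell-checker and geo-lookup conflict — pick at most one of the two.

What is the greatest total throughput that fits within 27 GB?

1967

Density check — feature-flag-service 84.33, email-composer 75.33, geo-lookup 56.14 are the best per GB.
Best packing: feature-flag-service + spell-checker + email-composer + thumbnail-service — 27 GB, 1967 total.
Nothing else feasible within 27 GB beats 1967.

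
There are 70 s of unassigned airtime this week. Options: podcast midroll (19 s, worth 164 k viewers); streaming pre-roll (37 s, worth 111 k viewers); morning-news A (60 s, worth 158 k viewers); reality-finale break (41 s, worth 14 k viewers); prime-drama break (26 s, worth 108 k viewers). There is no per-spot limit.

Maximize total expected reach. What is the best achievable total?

492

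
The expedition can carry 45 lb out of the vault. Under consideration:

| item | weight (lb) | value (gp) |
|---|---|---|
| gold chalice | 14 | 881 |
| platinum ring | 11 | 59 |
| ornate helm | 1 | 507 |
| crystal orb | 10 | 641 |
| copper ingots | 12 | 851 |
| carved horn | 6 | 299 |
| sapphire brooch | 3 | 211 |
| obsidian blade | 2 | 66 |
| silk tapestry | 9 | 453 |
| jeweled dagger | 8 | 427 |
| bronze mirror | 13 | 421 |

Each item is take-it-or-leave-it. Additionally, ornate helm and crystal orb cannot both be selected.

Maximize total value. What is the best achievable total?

3202

Ranking by ratio (value/lb): ornate helm 507.00, copper ingots 70.92, sapphire brooch 70.33.
Taking gold chalice + ornate helm + copper ingots + carved horn + sapphire brooch + silk tapestry: 45 lb used, 3202 in value.
Runner-up gold chalice + ornate helm + copper ingots + carved horn + sapphire brooch + jeweled dagger tops out at 3176.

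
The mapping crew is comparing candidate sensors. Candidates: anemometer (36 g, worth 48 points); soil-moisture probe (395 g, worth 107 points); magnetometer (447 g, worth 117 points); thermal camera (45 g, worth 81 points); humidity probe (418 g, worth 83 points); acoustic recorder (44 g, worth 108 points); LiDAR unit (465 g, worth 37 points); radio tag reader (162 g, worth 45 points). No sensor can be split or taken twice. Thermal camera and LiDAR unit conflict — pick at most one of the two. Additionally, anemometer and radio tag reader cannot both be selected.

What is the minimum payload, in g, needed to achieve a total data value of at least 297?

520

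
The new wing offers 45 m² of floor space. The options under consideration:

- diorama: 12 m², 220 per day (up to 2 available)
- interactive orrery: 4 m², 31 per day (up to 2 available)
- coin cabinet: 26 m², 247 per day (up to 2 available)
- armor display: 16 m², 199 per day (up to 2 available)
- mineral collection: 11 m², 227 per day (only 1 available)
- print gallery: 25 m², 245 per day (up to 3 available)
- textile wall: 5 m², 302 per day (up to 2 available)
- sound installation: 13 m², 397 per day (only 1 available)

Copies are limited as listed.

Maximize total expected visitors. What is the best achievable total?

1290

Density check — textile wall 60.40, sound installation 30.54, mineral collection 20.64, diorama 18.33 are the best per m².
2×interactive orrery + mineral collection + 2×textile wall + sound installation uses 42 of the 45 m² and totals 1290.
Every other selection either busts 45 m² or exceeds an availability limit or fails to beat 1290.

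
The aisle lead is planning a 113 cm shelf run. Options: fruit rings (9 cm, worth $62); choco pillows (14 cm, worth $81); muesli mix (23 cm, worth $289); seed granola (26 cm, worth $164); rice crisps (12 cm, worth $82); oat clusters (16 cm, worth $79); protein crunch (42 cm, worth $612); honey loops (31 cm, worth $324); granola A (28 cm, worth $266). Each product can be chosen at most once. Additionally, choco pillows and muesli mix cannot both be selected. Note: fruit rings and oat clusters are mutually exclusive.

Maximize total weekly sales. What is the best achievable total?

Greedy by ratio would take fruit rings + muesli mix + protein crunch + honey loops: 105 cm used, total 1287.
The 9 cm tied up in fruit rings is better spent on rice crisps — total rises to 1307 (108 cm).

1307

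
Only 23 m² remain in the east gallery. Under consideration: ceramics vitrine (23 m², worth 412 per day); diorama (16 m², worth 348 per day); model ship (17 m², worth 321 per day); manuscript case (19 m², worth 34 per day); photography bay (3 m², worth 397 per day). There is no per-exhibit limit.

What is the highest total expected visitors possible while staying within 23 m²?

7×photography bay uses 21 of the 23 m² and totals 2779.
That's the maximum — no swap from here does better than 2779.

2779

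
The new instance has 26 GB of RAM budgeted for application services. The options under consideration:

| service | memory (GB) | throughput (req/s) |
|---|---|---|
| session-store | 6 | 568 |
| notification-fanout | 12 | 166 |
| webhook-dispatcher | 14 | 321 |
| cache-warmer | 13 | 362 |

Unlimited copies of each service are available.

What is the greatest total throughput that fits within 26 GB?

2272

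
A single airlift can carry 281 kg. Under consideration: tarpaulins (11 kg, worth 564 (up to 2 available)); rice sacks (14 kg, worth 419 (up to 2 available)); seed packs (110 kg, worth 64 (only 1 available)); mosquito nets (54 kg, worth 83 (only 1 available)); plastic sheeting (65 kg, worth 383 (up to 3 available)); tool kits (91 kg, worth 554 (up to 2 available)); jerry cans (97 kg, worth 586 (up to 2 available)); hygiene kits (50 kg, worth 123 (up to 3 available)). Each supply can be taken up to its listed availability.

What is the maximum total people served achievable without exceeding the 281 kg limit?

Density check — tarpaulins 51.27, rice sacks 29.93, tool kits 6.09 are the best per kg.
Taking the top-ratio supplies first gives 2×tarpaulins + 2×rice sacks + 2×tool kits for 3074 (232 kg).
The 182 kg tied up in 2×tool kits is better spent on 2×plastic sheeting + jerry cans — total rises to 3318 (277 kg).
No other feasible combination exceeds 3318.

3318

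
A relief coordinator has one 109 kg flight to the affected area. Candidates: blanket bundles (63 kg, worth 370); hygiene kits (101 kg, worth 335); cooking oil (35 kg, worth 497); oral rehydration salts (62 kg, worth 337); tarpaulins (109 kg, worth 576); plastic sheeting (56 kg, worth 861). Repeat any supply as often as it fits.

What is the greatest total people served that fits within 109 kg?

1491

The ratio heuristic lands on cooking oil + plastic sheeting (1358) but leaves 18 kg idle.
Dropping plastic sheeting frees 56 kg; slotting in 2×cooking oil (70 kg) lifts the total to 1491 at 105 kg.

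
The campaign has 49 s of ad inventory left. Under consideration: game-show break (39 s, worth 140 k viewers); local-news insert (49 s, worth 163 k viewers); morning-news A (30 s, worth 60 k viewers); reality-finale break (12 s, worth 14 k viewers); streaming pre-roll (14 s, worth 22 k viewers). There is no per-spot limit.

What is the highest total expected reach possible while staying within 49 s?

Filling by ratio: game-show break for 140, with 10 s left unused.
Dropping game-show break frees 39 s; slotting in local-news insert (49 s) lifts the total to 163 at 49 s.
Every other selection either busts 49 s or fails to beat 163.

163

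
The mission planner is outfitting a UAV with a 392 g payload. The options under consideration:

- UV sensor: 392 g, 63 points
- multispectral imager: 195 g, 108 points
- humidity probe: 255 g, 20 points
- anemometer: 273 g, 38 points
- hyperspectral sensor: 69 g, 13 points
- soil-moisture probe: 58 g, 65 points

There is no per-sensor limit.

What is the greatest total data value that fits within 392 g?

Taking 6×soil-moisture probe: 348 g used, 390 in data value.
No other feasible combination exceeds 390.

390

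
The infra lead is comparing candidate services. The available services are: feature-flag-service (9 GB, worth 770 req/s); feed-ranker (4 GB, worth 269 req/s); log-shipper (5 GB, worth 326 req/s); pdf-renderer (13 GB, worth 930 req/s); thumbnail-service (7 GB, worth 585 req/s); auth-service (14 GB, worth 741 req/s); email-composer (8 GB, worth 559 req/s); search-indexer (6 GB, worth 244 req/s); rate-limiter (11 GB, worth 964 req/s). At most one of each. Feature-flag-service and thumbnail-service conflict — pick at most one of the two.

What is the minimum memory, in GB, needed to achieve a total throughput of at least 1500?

18

Look for the lowest-memory combination reaching 1500.
thumbnail-service + rate-limiter: 1549 throughput at 18 GB.
Any bundle with less than 18 GB falls short of 1500.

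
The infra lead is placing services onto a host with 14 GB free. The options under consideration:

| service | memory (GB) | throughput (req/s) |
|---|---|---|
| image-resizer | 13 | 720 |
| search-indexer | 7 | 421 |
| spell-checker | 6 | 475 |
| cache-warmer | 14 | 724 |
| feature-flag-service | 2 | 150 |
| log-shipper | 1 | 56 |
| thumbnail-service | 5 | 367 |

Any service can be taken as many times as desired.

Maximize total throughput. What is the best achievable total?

The ratio ordering already packs tightly: 2×spell-checker + feature-flag-service, 14 GB, 1100.
That's the maximum — no swap from here does better than 1100.

1100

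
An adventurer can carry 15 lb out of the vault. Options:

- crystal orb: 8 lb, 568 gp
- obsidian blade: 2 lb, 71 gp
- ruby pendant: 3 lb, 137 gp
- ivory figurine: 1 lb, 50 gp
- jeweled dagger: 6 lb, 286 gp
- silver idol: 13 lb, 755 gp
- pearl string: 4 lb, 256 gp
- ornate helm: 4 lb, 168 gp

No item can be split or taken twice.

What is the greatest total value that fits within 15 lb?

961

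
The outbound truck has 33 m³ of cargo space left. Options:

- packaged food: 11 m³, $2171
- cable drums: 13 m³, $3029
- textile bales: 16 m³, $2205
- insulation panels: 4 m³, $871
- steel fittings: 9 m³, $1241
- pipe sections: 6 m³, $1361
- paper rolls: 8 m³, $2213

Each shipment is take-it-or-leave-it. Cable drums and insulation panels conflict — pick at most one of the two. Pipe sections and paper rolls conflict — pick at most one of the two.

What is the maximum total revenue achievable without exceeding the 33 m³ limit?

Ranking by ratio (revenue/m³): paper rolls 276.62, cable drums 233.00, pipe sections 226.83.
Best packing: packaged food + cable drums + paper rolls — 32 m³, 7413 total.
Runner-up packaged food + cable drums + pipe sections tops out at 6561.

7413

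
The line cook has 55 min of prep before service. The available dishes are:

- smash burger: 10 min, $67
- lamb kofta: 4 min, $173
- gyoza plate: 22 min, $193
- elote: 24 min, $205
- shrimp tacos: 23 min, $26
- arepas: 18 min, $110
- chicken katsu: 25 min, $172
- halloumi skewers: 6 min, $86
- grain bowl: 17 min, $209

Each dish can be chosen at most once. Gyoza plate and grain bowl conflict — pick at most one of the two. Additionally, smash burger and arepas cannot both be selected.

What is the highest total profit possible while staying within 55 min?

By profit per min: lamb kofta 43.25, halloumi skewers 14.33, grain bowl 12.29, gyoza plate 8.77 lead.
Taking lamb kofta + elote + halloumi skewers + grain bowl: 51 min used, 673 in profit.
The spare 4 min is too small for any remaining dish, and no feasible exchange beats 673.

673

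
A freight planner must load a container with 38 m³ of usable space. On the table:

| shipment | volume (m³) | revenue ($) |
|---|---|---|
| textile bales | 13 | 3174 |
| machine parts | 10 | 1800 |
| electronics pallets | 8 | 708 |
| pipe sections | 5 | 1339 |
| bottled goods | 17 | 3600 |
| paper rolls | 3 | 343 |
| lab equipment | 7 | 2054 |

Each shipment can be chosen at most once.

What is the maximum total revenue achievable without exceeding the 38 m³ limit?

Greedy by ratio would take textile bales + machine parts + pipe sections + paper rolls + lab equipment: 38 m³ used, total 8710.
Replace machine parts and pipe sections and paper rolls with bottled goods: the trade gains 118 net, giving 8828 at 37 m³.
Runner-up textile bales + machine parts + pipe sections + paper rolls + lab equipment tops out at 8710.

8828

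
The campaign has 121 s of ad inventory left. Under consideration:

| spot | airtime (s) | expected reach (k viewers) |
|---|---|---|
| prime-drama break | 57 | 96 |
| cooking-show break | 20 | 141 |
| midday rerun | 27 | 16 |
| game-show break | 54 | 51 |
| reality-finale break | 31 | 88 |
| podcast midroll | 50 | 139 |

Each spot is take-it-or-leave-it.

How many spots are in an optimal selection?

The maximum expected reach within 121 s is 368.
cooking-show break + reality-finale break + podcast midroll hits 368 at 101 s.
Every optimal selection uses 3 spots.

3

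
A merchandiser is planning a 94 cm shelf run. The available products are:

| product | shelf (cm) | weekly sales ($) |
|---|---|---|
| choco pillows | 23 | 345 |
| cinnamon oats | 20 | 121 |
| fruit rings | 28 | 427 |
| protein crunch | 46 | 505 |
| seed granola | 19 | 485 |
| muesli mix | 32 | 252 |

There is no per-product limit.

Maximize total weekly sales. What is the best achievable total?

1940

Best packing: 4×seed granola — 76 cm, 1940 total.
The spare 18 cm is too small for any remaining product, and no exchange beats 1940.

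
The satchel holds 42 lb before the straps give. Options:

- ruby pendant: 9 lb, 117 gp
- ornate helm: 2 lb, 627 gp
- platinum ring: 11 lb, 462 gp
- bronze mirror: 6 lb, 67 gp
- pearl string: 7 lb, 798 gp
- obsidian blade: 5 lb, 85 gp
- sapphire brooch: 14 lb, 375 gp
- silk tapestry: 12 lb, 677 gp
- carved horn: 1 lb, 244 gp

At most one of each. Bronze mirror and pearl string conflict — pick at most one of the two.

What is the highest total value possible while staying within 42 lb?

2925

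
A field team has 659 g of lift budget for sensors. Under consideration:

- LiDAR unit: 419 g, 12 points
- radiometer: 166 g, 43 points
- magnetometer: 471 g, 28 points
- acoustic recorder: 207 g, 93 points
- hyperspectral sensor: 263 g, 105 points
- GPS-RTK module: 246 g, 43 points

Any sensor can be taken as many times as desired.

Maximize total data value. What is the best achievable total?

279

3×acoustic recorder uses 621 of the 659 g and totals 279.
The spare 38 g is too small for any remaining sensor, and no exchange beats 279.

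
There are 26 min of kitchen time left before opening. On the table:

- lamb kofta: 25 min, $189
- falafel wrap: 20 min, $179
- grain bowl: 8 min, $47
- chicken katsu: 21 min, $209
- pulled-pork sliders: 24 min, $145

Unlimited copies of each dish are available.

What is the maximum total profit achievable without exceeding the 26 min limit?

By profit per min: chicken katsu 9.95, falafel wrap 8.95, lamb kofta 7.56, pulled-pork sliders 6.04 lead.
The ratio ordering already packs tightly: chicken katsu, 21 min, 209.

209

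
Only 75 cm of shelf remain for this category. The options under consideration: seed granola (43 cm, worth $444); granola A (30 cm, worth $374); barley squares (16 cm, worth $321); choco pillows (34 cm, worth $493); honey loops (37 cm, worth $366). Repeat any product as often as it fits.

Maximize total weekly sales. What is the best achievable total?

1284

By weekly sales per cm: barley squares 20.06, choco pillows 14.50, granola A 12.47, seed granola 10.33 lead.
4×barley squares uses 64 of the 75 cm and totals 1284.
That's the maximum — no swap from here does better than 1284.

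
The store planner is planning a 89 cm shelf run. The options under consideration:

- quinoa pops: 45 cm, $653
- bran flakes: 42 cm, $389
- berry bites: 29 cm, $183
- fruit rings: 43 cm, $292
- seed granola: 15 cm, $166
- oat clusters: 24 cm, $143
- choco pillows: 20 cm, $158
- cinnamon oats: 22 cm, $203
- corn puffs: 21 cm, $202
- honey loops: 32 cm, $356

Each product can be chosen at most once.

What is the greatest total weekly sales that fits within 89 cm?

1058

Filling by ratio: quinoa pops + honey loops for 1009, with 12 cm left unused.
Dropping honey loops frees 32 cm; slotting in cinnamon oats + corn puffs (43 cm) lifts the total to 1058 at 88 cm.
Runner-up quinoa pops + bran flakes tops out at 1042.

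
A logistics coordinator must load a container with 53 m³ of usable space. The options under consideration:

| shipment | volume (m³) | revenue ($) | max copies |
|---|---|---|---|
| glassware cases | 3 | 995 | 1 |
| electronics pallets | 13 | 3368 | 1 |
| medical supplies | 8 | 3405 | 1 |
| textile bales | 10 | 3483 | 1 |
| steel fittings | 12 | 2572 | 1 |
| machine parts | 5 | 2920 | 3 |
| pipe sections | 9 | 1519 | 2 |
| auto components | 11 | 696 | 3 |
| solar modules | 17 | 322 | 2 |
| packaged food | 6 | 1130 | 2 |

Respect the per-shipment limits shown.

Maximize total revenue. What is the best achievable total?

20146

A density-first pass picks glassware cases + electronics pallets + medical supplies + textile bales + 3×machine parts — 20011 at 49 m³.
The 3 m³ tied up in glassware cases is better spent on packaged food — total rises to 20146 (52 m³).
No other feasible combination exceeds 20146.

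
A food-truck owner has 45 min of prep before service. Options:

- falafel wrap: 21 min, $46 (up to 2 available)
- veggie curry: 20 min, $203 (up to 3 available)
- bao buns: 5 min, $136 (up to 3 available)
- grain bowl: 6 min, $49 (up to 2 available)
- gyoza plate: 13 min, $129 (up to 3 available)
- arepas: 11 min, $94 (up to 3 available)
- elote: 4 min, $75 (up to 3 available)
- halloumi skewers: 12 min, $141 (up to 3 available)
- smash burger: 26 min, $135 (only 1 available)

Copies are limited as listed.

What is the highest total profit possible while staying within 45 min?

Ranking by ratio (profit/min): bao buns 27.20, elote 18.75, halloumi skewers 11.75.
3×bao buns + grain bowl + 3×elote + halloumi skewers uses 45 of the 45 min and totals 823.
No other feasible combination exceeds 823.

823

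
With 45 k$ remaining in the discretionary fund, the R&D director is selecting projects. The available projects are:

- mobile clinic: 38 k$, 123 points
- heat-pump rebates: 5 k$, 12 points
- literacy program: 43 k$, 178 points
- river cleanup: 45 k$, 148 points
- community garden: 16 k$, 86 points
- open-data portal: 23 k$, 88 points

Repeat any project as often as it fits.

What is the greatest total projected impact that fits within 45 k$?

By projected impact per k$: community garden 5.38, literacy program 4.14, open-data portal 3.83 lead.
Taking 2×heat-pump rebates + 2×community garden: 42 k$ used, 196 in projected impact.
That's the maximum — no swap from here does better than 196.

196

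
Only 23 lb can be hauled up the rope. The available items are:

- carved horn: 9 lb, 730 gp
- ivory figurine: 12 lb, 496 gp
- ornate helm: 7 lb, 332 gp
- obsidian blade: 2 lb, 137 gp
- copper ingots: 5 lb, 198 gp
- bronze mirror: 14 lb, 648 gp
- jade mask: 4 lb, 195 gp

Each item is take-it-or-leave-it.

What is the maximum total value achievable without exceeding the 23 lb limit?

1397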